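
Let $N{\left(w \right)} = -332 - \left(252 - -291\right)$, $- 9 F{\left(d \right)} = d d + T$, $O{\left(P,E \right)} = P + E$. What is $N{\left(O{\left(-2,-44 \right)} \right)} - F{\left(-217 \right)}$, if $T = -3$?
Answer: $\frac{39211}{9} \approx 4356.8$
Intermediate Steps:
$O{\left(P,E \right)} = E + P$
$F{\left(d \right)} = \frac{1}{3} - \frac{d^{2}}{9}$ ($F{\left(d \right)} = - \frac{d d - 3}{9} = - \frac{d^{2} - 3}{9} = - \frac{-3 + d^{2}}{9} = \frac{1}{3} - \frac{d^{2}}{9}$)
$N{\left(w \right)} = -875$ ($N{\left(w \right)} = -332 - \left(252 + 291\right) = -332 - 543 = -875$)
$N{\left(O{\left(-2,-44 \right)} \right)} - F{\left(-217 \right)} = -875 - \left(\frac{1}{3} - \frac{\left(-217\right)^{2}}{9}\right) = -875 - \left(\frac{1}{3} - \frac{47089}{9}\right) = -875 - - \frac{47086}{9} = -875 + \frac{47086}{9} = \frac{39211}{9}$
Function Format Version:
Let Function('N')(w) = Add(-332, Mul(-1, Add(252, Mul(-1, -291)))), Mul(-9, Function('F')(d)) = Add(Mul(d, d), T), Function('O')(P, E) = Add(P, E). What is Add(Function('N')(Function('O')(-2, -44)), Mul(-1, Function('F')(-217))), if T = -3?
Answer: Rational(39211, 9) ≈ 4356.8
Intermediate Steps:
Function('O')(P, E) = Add(E, P)
Function('F')(d) = Add(Rational(1, 3), Mul(Rational(-1, 9), Pow(d, 2))) (Function('F')(d) = Mul(Rational(-1, 9), Add(Mul(d, d), -3)) = Mul(Rational(-1, 9), Add(Pow(d, 2), -3)) = Mul(Rational(-1, 9), Add(-3, Pow(d, 2))) = Add(Rational(1, 3), Mul(Rational(-1, 9), Pow(d, 2))))
Function('N')(w) = -875 (Function('N')(w) = Add(-332, Mul(-1, Add(252, 291))) = Add(-332, Mul(-1, 543)) = Add(-332, -543) = -875)
Add(Function('N')(Function('O')(-2, -44)), Mul(-1, Function('F')(-217))) = Add(-875, Mul(-1, Add(Rational(1, 3), Mul(Rational(-1, 9), Pow(-217, 2))))) = Add(-875, Mul(-1, Add(Rational(1, 3), Mul(Rational(-1, 9), 47089)))) = Add(-875, Mul(-1, Add(Rational(1, 3), Rational(-47089, 9)))) = Add(-875, Mul(-1, Rational(-47086, 9))) = Add(-875, Rational(47086, 9)) = Rational(39211, 9)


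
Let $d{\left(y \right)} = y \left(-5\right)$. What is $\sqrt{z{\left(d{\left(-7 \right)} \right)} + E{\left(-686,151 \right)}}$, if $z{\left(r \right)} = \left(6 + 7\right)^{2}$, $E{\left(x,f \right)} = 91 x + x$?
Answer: $i \sqrt{62943} \approx 250.88 i$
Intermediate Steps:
$d{\left(y \right)} = - 5 y$
$E{\left(x,f \right)} = 92 x$
$z{\left(r \right)} = 169$ ($z{\left(r \right)} = 13^{2} = 169$)
$\sqrt{z{\left(d{\left(-7 \right)} \right)} + E{\left(-686,151 \right)}} = \sqrt{169 + 92 \left(-686\right)} = \sqrt{169 - 63112} = \sqrt{-62943} = i \sqrt{62943}$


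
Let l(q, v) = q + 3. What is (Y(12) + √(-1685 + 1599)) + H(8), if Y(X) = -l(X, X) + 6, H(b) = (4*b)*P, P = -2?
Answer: -73 + I*√86 ≈ -73.0 + 9.2736*I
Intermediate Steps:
l(q, v) = 3 + q
H(b) = -8*b (H(b) = (4*b)*(-2) = -8*b)
Y(X) = 3 - X (Y(X) = -(3 + X) + 6 = (-3 - X) + 6 = 3 - X)
(Y(12) + √(-1685 + 1599)) + H(8) = ((3 - 1*12) + √(-1685 + 1599)) - 8*8 = ((3 - 12) + √(-86)) - 64 = (-9 + I*√86) - 64 = -73 + I*√86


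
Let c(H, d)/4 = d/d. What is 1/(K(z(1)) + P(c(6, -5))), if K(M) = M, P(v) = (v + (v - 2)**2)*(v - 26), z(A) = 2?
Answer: -1/174 ≈ -0.0057471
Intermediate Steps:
c(H, d) = 4 (c(H, d) = 4*(d/d) = 4*1 = 4)
P(v) = (-26 + v)*(v + (-2 + v)**2) (P(v) = (v + (-2 + v)**2)*(-26 + v) = (-26 + v)*(v + (-2 + v)**2))
1/(K(z(1)) + P(c(6, -5))) = 1/(2 + (-104 + 4**3 - 29*4**2 + 82*4)) = 1/(2 + (-104 + 64 - 29*16 + 328)) = 1/(2 + (-104 + 64 - 464 + 328)) = 1/(2 - 176) = 1/(-174) = -1/174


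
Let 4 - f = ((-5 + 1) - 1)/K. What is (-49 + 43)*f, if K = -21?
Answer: -158/7 ≈ -22.571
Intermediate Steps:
f = 79/21 (f = 4 - ((-5 + 1) - 1)/(-21) = 4 - (-4 - 1)*(-1)/21 = 4 - (-5)*(-1)/21 = 4 - 1*5/21 = 4 - 5/21 = 79/21 ≈ 3.7619)
(-49 + 43)*f = (-49 + 43)*(79/21) = -6*79/21 = -158/7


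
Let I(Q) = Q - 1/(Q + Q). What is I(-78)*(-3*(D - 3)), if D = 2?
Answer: -12167/52 ≈ -233.98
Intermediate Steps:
I(Q) = Q - 1/(2*Q)
I(-78)*(-3*(D - 3)) = (-78 - ½/(-78))*(-3*(2 - 3)) = (-78 - ½*(-1/78))*(-3*(-1)) = (-78 + 1/156)*3 = -12167/156*3 = -12167/52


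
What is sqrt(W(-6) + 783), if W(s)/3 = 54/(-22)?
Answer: 6*sqrt(2607)/11 ≈ 27.850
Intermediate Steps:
W(s) = -81/11 (W(s) = 3*(54/(-22)) = 3*(54*(-1/22)) = 3*(-27/11) = -81/11)
sqrt(W(-6) + 783) = sqrt(-81/11 + 783) = sqrt(8532/11) = 6*sqrt(2607)/11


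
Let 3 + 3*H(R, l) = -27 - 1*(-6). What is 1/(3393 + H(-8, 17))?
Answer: 1/3385 ≈ 0.00029542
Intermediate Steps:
H(R, l) = -8 (H(R, l) = -1 + (-27 - 1*(-6))/3 = -1 + (-27 + 6)/3 = -1 + (⅓)*(-21) = -1 - 7 = -8)
1/(3393 + H(-8, 17)) = 1/(3393 - 8) = 1/3385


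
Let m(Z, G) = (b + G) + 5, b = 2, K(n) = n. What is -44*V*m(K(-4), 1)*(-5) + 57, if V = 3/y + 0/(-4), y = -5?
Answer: -999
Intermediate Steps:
V = -⅗ (V = 3/(-5) + 0/(-4) = 3*(-⅕) + 0*(-¼) = -⅗ + 0 = -⅗ ≈ -0.60000)
m(Z, G) = 7 + G (m(Z, G) = (2 + G) + 5 = 7 + G)
-44*V*m(K(-4), 1)*(-5) + 57 = -44*(-3*(7 + 1)/5)*(-5) + 57 = -44*(-⅗*8)*(-5) + 57 = -(-1056)*(-5)/5 + 57 = -44*24 + 57 = -1056 + 57 = -999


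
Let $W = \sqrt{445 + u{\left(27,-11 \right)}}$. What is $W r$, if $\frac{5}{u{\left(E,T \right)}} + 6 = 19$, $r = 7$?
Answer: $\frac{7 \sqrt{75270}}{13} \approx 147.73$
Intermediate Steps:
$u{\left(E,T \right)} = \frac{5}{13}$ ($u{\left(E,T \right)} = \frac{5}{-6 + 19} = \frac{5}{13}$)
$W = \frac{\sqrt{75270}}{13}$ ($W = \sqrt{445 + \frac{5}{13}} = \sqrt{\frac{5790}{13}} = \frac{\sqrt{75270}}{13} \approx 21.104$)
$W r = \frac{\sqrt{75270}}{13} \cdot 7 = \frac{7 \sqrt{75270}}{13}$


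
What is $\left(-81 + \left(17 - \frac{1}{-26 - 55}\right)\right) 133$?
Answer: $- \frac{689339}{81} \approx -8510.4$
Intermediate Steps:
$\left(-81 + \left(17 - \frac{1}{-26 - 55}\right)\right) 133 = \left(-81 + \left(17 - \frac{1}{-81}\right)\right) 133 = \left(-81 + \left(17 - - \frac{1}{81}\right)\right) 133 = \left(-81 + \left(17 + \frac{1}{81}\right)\right) 133 = \left(-81 + \frac{1378}{81}\right) 133 = \left(- \frac{5183}{81}\right) 133 = - \frac{689339}{81}$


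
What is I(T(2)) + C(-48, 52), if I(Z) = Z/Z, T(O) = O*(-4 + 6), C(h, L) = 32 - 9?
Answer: 24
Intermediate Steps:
C(h, L) = 23
T(O) = 2*O (T(O) = O*2 = 2*O)
I(Z) = 1
I(T(2)) + C(-48, 52) = 1 + 23 = 24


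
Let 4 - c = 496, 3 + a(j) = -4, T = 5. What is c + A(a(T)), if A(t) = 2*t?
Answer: -506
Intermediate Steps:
a(j) = -7 (a(j) = -3 - 4 = -7)
c = -492 (c = 4 - 1*496 = 4 - 496 = -492)
c + A(a(T)) = -492 + 2*(-7) = -492 - 14 = -506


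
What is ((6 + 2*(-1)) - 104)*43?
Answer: -4300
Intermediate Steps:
((6 + 2*(-1)) - 104)*43 = ((6 - 2) - 104)*43 = (4 - 104)*43 = -100*43 = -4300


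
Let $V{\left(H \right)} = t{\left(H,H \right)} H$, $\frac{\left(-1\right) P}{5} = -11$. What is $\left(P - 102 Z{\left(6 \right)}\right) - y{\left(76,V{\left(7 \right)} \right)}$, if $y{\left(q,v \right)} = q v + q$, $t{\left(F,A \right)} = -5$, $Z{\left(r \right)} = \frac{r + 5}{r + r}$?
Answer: $\frac{5091}{2} \approx 2545.5$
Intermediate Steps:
$P = 55$ ($P = \left(-5\right) \left(-11\right) = 55$)
$Z{\left(r \right)} = \frac{5 + r}{2 r}$
$V{\left(H \right)} = - 5 H$
$y{\left(q,v \right)} = q + q v$
$\left(P - 102 Z{\left(6 \right)}\right) - y{\left(76,V{\left(7 \right)} \right)} = \left(55 - 102 \frac{5 + 6}{2 \cdot 6}\right) - 76 \left(1 - 35\right) = \left(55 - 102 \cdot \frac{1}{2} \cdot \frac{1}{6} \cdot 11\right) - 76 \left(1 - 35\right) = \left(55 - \frac{187}{2}\right) - 76 \left(-34\right) = \left(55 - \frac{187}{2}\right) - -2584 = - \frac{77}{2} + 2584 = \frac{5091}{2}$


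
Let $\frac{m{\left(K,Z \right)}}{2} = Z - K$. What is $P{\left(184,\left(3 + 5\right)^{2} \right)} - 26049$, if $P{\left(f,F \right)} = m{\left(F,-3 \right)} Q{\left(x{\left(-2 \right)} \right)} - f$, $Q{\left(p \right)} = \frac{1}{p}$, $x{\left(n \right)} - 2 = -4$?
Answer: $-26166$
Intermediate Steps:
$x{\left(n \right)} = -2$ ($x{\left(n \right)} = 2 - 4 = -2$)
$m{\left(K,Z \right)} = - 2 K + 2 Z$ ($m{\left(K,Z \right)} = 2 \left(Z - K\right) = - 2 K + 2 Z$)
$P{\left(f,F \right)} = 3 + F - f$ ($P{\left(f,F \right)} = \frac{- 2 F + 2 \left(-3\right)}{-2} - f = \left(- 2 F - 6\right) \left(- \frac{1}{2}\right) - f = \left(-6 - 2 F\right) \left(- \frac{1}{2}\right) - f = \left(3 + F\right) - f = 3 + F - f$)
$P{\left(184,\left(3 + 5\right)^{2} \right)} - 26049 = \left(3 + \left(3 + 5\right)^{2} - 184\right) - 26049 = \left(3 + 8^{2} - 184\right) - 26049 = \left(3 + 64 - 184\right) - 26049 = -117 - 26049 = -26166$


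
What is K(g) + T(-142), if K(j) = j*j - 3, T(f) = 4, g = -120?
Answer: 14401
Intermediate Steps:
K(j) = -3 + j² (K(j) = j² - 3 = -3 + j²)
K(g) + T(-142) = (-3 + (-120)²) + 4 = (-3 + 14400) + 4 = 14397 + 4 = 14401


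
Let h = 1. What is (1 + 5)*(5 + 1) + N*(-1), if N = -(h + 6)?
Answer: 43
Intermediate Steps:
N = -7 (N = -(1 + 6) = -1*7 = -7)
(1 + 5)*(5 + 1) + N*(-1) = (1 + 5)*(5 + 1) - 7*(-1) = 6*6 + 7 = 36 + 7 = 43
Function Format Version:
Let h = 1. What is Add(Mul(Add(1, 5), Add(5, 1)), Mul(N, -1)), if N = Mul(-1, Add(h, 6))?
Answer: 43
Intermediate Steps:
N = -7 (N = Mul(-1, Add(1, 6)) = Mul(-1, 7) = -7)
Add(Mul(Add(1, 5), Add(5, 1)), Mul(N, -1)) = Add(Mul(Add(1, 5), Add(5, 1)), Mul(-7, -1)) = Add(Mul(6, 6), 7) = Add(36, 7) = 43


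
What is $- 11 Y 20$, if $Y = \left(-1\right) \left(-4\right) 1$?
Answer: $-880$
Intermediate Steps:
$Y = 4$ ($Y = 4 \cdot 1 = 4$)
$- 11 Y 20 = \left(-11\right) 4 \cdot 20 = \left(-44\right) 20 = -880$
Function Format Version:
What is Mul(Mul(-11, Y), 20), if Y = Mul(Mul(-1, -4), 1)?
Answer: -880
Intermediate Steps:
Y = 4 (Y = Mul(4, 1) = 4)
Mul(Mul(-11, Y), 20) = Mul(Mul(-11, 4), 20) = Mul(-44, 20) = -880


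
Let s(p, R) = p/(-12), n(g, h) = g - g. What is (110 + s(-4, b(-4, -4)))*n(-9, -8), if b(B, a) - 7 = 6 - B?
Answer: 0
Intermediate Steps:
b(B, a) = 13 - B (b(B, a) = 7 + (6 - B) = 13 - B)
n(g, h) = 0
s(p, R) = -p/12 (s(p, R) = p*(-1/12) = -p/12)
(110 + s(-4, b(-4, -4)))*n(-9, -8) = (110 - 1/12*(-4))*0 = (110 + ⅓)*0 = (331/3)*0 = 0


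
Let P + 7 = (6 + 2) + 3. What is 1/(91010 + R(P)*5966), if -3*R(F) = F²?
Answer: 3/177574 ≈ 1.6894e-5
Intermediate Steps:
P = 4 (P = -7 + ((6 + 2) + 3) = -7 + (8 + 3) = -7 + 11 = 4)
R(F) = -F²/3
1/(91010 + R(P)*5966) = 1/(91010 - ⅓*4²*5966) = 1/(91010 - ⅓*16*5966) = 1/(91010 - 16/3*5966) = 1/(91010 - 95456/3) = 1/(177574/3) = 3/177574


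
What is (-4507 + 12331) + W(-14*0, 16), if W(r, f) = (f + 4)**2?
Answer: 8224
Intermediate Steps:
W(r, f) = (4 + f)**2
(-4507 + 12331) + W(-14*0, 16) = (-4507 + 12331) + (4 + 16)**2 = 7824 + 20**2 = 7824 + 400 = 8224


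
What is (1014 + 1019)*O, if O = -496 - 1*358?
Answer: -1736182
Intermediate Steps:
O = -854 (O = -496 - 358 = -854)
(1014 + 1019)*O = (1014 + 1019)*(-854) = 2033*(-854) = -1736182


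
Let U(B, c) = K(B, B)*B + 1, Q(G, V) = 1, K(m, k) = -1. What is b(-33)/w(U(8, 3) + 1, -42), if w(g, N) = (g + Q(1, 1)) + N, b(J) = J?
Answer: 33/47 ≈ 0.70213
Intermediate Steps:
U(B, c) = 1 - B (U(B, c) = -B + 1 = 1 - B)
w(g, N) = 1 + N + g (w(g, N) = (g + 1) + N = (1 + g) + N = 1 + N + g)
b(-33)/w(U(8, 3) + 1, -42) = -33/(1 - 42 + ((1 - 1*8) + 1)) = -33/(1 - 42 + ((1 - 8) + 1)) = -33/(1 - 42 + (-7 + 1)) = -33/(1 - 42 - 6) = -33/(-47) = -33*(-1/47) = 33/47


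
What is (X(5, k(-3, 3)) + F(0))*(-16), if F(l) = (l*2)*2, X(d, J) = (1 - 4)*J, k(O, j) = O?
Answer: -144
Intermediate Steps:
X(d, J) = -3*J
F(l) = 4*l (F(l) = (2*l)*2 = 4*l)
(X(5, k(-3, 3)) + F(0))*(-16) = (-3*(-3) + 4*0)*(-16) = (9 + 0)*(-16) = 9*(-16) = -144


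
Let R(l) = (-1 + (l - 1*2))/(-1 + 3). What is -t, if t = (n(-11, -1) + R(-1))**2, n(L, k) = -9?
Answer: -121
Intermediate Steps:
R(l) = -3/2 + l/2 (R(l) = (-1 + (l - 2))/2 = (-1 + (-2 + l))*(1/2) = (-3 + l)*(1/2) = -3/2 + l/2)
t = 121 (t = (-9 + (-3/2 + (1/2)*(-1)))**2 = (-9 + (-3/2 - 1/2))**2 = (-9 - 2)**2 = (-11)**2 = 121)
-t = -1*121 = -121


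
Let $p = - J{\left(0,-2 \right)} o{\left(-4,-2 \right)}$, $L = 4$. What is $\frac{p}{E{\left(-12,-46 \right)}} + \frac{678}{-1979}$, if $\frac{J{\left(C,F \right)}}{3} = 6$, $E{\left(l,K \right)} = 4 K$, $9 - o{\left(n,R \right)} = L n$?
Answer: $\frac{382899}{182068} \approx 2.1031$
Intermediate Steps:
$o{\left(n,R \right)} = 9 - 4 n$
$J{\left(C,F \right)} = 18$ ($J{\left(C,F \right)} = 3 \cdot 6 = 18$)
$p = -450$ ($p = \left(-1\right) 18 \left(9 - -16\right) = - 18 \left(9 + 16\right) = \left(-18\right) 25 = -450$)
$\frac{p}{E{\left(-12,-46 \right)}} + \frac{678}{-1979} = - \frac{450}{4 \left(-46\right)} + \frac{678}{-1979} = - \frac{450}{-184} + 678 \left(- \frac{1}{1979}\right) = \left(-450\right) \left(- \frac{1}{184}\right) - \frac{678}{1979} = \frac{225}{92} - \frac{678}{1979} = \frac{382899}{182068}$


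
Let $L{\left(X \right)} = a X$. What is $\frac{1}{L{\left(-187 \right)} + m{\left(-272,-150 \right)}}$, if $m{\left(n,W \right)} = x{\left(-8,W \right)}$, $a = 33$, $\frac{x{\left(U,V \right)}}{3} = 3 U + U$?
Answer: $- \frac{1}{6267} \approx -0.00015957$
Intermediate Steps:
$x{\left(U,V \right)} = 12 U$ ($x{\left(U,V \right)} = 3 \left(3 U + U\right) = 3 \cdot 4 U = 12 U$)
$L{\left(X \right)} = 33 X$
$m{\left(n,W \right)} = -96$ ($m{\left(n,W \right)} = 12 \left(-8\right) = -96$)
$\frac{1}{L{\left(-187 \right)} + m{\left(-272,-150 \right)}} = \frac{1}{33 \left(-187\right) - 96} = \frac{1}{-6171 - 96} = \frac{1}{-6267} = - \frac{1}{6267}$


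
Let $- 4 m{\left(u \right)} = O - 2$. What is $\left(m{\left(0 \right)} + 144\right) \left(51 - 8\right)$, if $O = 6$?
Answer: $6149$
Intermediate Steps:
$m{\left(u \right)} = -1$ ($m{\left(u \right)} = - \frac{6 - 2}{4} = \left(- \frac{1}{4}\right) 4 = -1$)
$\left(m{\left(0 \right)} + 144\right) \left(51 - 8\right) = \left(-1 + 144\right) \left(51 - 8\right) = 143 \left(51 - 8\right) = 143 \cdot 43 = 6149$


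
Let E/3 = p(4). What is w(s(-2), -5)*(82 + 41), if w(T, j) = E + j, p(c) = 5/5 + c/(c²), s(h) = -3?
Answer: -615/4 ≈ -153.75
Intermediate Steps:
p(c) = 1 + 1/c (p(c) = 5*(⅕) + c/c² = 1 + 1/c)
E = 15/4 (E = 3*((1 + 4)/4) = 3*((¼)*5) = 3*(5/4) = 15/4 ≈ 3.7500)
w(T, j) = 15/4 + j
w(s(-2), -5)*(82 + 41) = (15/4 - 5)*(82 + 41) = -5/4*123 = -615/4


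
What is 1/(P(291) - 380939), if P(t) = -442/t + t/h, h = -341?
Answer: -99231/37801193312 ≈ -2.6251e-6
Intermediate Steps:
P(t) = -442/t - t/341 (P(t) = -442/t + t/(-341) = -442/t + t*(-1/341) = -442/t - t/341)
1/(P(291) - 380939) = 1/((-442/291 - 1/341*291) - 380939) = 1/((-442*1/291 - 291/341) - 380939) = 1/((-442/291 - 291/341) - 380939) = 1/(-235403/99231 - 380939) = 1/(-37801193312/99231) = -99231/37801193312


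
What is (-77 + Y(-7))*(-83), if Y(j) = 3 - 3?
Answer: 6391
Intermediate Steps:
Y(j) = 0
(-77 + Y(-7))*(-83) = (-77 + 0)*(-83) = -77*(-83) = 6391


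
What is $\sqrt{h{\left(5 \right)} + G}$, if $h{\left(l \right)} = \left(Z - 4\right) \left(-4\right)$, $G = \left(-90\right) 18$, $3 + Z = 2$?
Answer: $40 i \approx 40.0 i$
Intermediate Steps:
$Z = -1$ ($Z = -3 + 2 = -1$)
$G = -1620$
$h{\left(l \right)} = 20$ ($h{\left(l \right)} = \left(-1 - 4\right) \left(-4\right) = \left(-5\right) \left(-4\right) = 20$)
$\sqrt{h{\left(5 \right)} + G} = \sqrt{20 - 1620} = \sqrt{-1600} = 40 i$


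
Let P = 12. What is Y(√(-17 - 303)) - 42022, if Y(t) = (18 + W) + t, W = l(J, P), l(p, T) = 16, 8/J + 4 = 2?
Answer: -41988 + 8*I*√5 ≈ -41988.0 + 17.889*I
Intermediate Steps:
J = -4 (J = 8/(-4 + 2) = 8/(-2) = 8*(-½) = -4)
W = 16
Y(t) = 34 + t (Y(t) = (18 + 16) + t = 34 + t)
Y(√(-17 - 303)) - 42022 = (34 + √(-17 - 303)) - 42022 = (34 + √(-320)) - 42022 = (34 + 8*I*√5) - 42022 = -41988 + 8*I*√5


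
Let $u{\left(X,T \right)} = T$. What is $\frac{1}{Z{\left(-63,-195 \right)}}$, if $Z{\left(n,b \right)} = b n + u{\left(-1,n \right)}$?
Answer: $\frac{1}{12222} \approx 8.182 \cdot 10^{-5}$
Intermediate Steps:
$Z{\left(n,b \right)} = n + b n$ ($Z{\left(n,b \right)} = b n + n = n + b n$)
$\frac{1}{Z{\left(-63,-195 \right)}} = \frac{1}{\left(-63\right) \left(1 - 195\right)} = \frac{1}{\left(-63\right) \left(-194\right)} = \frac{1}{12222}$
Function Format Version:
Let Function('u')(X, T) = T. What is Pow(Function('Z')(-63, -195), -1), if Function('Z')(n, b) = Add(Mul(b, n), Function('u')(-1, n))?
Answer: Rational(1, 12222) ≈ 8.1820e-5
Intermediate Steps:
Function('Z')(n, b) = Add(n, Mul(b, n)) (Function('Z')(n, b) = Add(Mul(b, n), n) = Add(n, Mul(b, n)))
Pow(Function('Z')(-63, -195), -1) = Pow(Mul(-63, Add(1, -195)), -1) = Pow(Mul(-63, -194), -1) = Pow(12222, -1) = Rational(1, 12222)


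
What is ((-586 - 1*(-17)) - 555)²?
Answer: 1263376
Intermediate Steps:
((-586 - 1*(-17)) - 555)² = ((-586 + 17) - 555)² = (-569 - 555)² = (-1124)² = 1263376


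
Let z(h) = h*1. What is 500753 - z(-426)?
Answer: 501179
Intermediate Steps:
z(h) = h
500753 - z(-426) = 500753 - 1*(-426) = 500753 + 426 = 501179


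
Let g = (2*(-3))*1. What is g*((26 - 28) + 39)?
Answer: -222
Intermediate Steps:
g = -6 (g = -6*1 = -6)
g*((26 - 28) + 39) = -6*((26 - 28) + 39) = -6*(-2 + 39) = -6*37 = -222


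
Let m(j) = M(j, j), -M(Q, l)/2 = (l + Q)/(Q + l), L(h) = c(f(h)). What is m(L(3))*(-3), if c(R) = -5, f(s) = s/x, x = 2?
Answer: 6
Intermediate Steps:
f(s) = s/2
L(h) = -5
M(Q, l) = -2 (M(Q, l) = -2*(l + Q)/(Q + l) = -2*(Q + l)/(Q + l) = -2*1 = -2)
m(j) = -2
m(L(3))*(-3) = -2*(-3) = 6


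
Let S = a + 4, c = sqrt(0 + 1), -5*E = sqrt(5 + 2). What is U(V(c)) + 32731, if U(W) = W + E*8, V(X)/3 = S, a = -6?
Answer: 32725 - 8*sqrt(7)/5 ≈ 32721.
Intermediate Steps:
E = -sqrt(7)/5 (E = -sqrt(5 + 2)/5 = -sqrt(7)/5 ≈ -0.52915)
c = 1 (c = sqrt(1) = 1)
S = -2 (S = -6 + 4 = -2)
V(X) = -6 (V(X) = 3*(-2) = -6)
U(W) = W - 8*sqrt(7)/5 (U(W) = W - sqrt(7)/5*8 = W - 8*sqrt(7)/5)
U(V(c)) + 32731 = (-6 - 8*sqrt(7)/5) + 32731 = 32725 - 8*sqrt(7)/5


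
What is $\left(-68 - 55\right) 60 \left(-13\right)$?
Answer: $95940$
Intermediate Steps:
$\left(-68 - 55\right) 60 \left(-13\right) = \left(-123\right) 60 \left(-13\right) = \left(-7380\right) \left(-13\right) = 95940$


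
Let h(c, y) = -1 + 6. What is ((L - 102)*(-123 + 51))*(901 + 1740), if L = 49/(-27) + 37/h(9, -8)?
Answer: 275002048/15 ≈ 1.8333e+7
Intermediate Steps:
h(c, y) = 5
L = 754/135 (L = 49/(-27) + 37/5 = 49*(-1/27) + 37*(⅕) = -49/27 + 37/5 = 754/135 ≈ 5.5852)
((L - 102)*(-123 + 51))*(901 + 1740) = ((754/135 - 102)*(-123 + 51))*(901 + 1740) = -13016/135*(-72)*2641 = (104128/15)*2641 = 275002048/15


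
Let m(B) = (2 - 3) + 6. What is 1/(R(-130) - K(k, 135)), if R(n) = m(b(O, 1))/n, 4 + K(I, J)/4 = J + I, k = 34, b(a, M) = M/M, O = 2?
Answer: -26/17161 ≈ -0.0015151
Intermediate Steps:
b(a, M) = 1
m(B) = 5 (m(B) = -1 + 6 = 5)
K(I, J) = -16 + 4*I + 4*J (K(I, J) = -16 + 4*(J + I) = -16 + 4*(I + J) = -16 + (4*I + 4*J) = -16 + 4*I + 4*J)
R(n) = 5/n
1/(R(-130) - K(k, 135)) = 1/(5/(-130) - (-16 + 4*34 + 4*135)) = 1/(5*(-1/130) - (-16 + 136 + 540)) = 1/(-1/26 - 1*660) = 1/(-1/26 - 660) = 1/(-17161/26) = -26/17161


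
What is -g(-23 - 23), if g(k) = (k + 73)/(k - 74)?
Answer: 9/40 ≈ 0.22500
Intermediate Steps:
g(k) = (73 + k)/(-74 + k)
-g(-23 - 23) = -(73 + (-23 - 23))/(-74 + (-23 - 23)) = -(73 - 46)/(-74 - 46) = -27/(-120) = -(-1)*27/120 = -1*(-9/40) = 9/40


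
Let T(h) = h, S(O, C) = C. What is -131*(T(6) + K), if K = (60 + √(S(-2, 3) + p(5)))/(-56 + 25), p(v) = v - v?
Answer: -16506/31 + 131*√3/31 ≈ -525.13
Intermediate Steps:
p(v) = 0
K = -60/31 - √3/31 (K = (60 + √(3 + 0))/(-56 + 25) = (60 + √3)/(-31) = (60 + √3)*(-1/31) = -60/31 - √3/31 ≈ -1.9914)
-131*(T(6) + K) = -131*(6 + (-60/31 - √3/31)) = -131*(126/31 - √3/31) = -16506/31 + 131*√3/31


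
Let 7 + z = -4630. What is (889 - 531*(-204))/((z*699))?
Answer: -109213/3241263 ≈ -0.033695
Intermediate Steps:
z = -4637 (z = -7 - 4630 = -4637)
(889 - 531*(-204))/((z*699)) = (889 - 531*(-204))/((-4637*699)) = (889 + 108324)/(-3241263) = 109213*(-1/3241263) = -109213/3241263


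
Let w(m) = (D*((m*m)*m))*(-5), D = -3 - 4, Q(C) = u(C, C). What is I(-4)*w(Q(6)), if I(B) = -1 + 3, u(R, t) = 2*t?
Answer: 120960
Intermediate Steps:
I(B) = 2
Q(C) = 2*C
D = -7
w(m) = 35*m³ (w(m) = -7*m*m*m*(-5) = -7*m²*m*(-5) = -7*m³*(-5) = 35*m³)
I(-4)*w(Q(6)) = 2*(35*(2*6)³) = 2*(35*12³) = 2*(35*1728) = 2*60480 = 120960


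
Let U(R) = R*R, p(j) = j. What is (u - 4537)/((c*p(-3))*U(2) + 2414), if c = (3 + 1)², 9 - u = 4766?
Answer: -4647/1111 ≈ -4.1827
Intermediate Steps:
u = -4757 (u = 9 - 1*4766 = 9 - 4766 = -4757)
U(R) = R²
c = 16 (c = 4² = 16)
(u - 4537)/((c*p(-3))*U(2) + 2414) = (-4757 - 4537)/((16*(-3))*2² + 2414) = -9294/(-48*4 + 2414) = -9294/(-192 + 2414) = -9294/2222 = -9294*1/2222 = -4647/1111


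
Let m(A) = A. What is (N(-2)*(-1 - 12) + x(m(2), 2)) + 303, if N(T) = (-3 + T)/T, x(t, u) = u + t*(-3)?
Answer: 533/2 ≈ 266.50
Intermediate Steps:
x(t, u) = u - 3*t
N(T) = (-3 + T)/T
(N(-2)*(-1 - 12) + x(m(2), 2)) + 303 = (((-3 - 2)/(-2))*(-1 - 12) + (2 - 3*2)) + 303 = (-1/2*(-5)*(-13) + (2 - 6)) + 303 = ((5/2)*(-13) - 4) + 303 = (-65/2 - 4) + 303 = -73/2 + 303 = 533/2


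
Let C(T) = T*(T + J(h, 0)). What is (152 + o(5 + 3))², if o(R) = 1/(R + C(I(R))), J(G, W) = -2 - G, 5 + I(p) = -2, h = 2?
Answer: 166952241/7225 ≈ 23108.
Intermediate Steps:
I(p) = -7 (I(p) = -5 - 2 = -7)
C(T) = T*(-4 + T) (C(T) = T*(T + (-2 - 1*2)) = T*(T + (-2 - 2)) = T*(T - 4) = T*(-4 + T))
o(R) = 1/(77 + R) (o(R) = 1/(R - 7*(-4 - 7)) = 1/(R - 7*(-11)) = 1/(R + 77) = 1/(77 + R))
(152 + o(5 + 3))² = (152 + 1/(77 + (5 + 3)))² = (152 + 1/(77 + 8))² = (152 + 1/85)² = (12921/85)² = 166952241/7225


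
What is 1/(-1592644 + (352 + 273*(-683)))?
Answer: -1/1778751 ≈ -5.6219e-7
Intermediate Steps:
1/(-1592644 + (352 + 273*(-683))) = 1/(-1592644 + (352 - 186459)) = 1/(-1592644 - 186107) = 1/(-1778751) = -1/1778751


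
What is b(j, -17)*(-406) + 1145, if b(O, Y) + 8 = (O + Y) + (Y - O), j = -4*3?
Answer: 18197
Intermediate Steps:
j = -12
b(O, Y) = -8 + 2*Y (b(O, Y) = -8 + ((O + Y) + (Y - O)) = -8 + 2*Y)
b(j, -17)*(-406) + 1145 = (-8 + 2*(-17))*(-406) + 1145 = (-8 - 34)*(-406) + 1145 = -42*(-406) + 1145 = 17052 + 1145 = 18197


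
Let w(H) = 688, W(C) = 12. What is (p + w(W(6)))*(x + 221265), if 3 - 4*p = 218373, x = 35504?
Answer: -27682009121/2 ≈ -1.3841e+10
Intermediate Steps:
p = -109185/2 (p = ¾ - ¼*218373 = ¾ - 218373/4 = -109185/2 ≈ -54593.)
(p + w(W(6)))*(x + 221265) = (-109185/2 + 688)*(35504 + 221265) = -107809/2*256769 = -27682009121/2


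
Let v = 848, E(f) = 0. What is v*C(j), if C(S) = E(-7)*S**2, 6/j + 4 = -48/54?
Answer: 0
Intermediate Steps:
j = -27/22 (j = 6/(-4 - 48/54) = 6/(-4 - 48*1/54) = 6/(-4 - 8/9) = 6/(-44/9) = 6*(-9/44) = -27/22 ≈ -1.2273)
C(S) = 0 (C(S) = 0*S**2 = 0)
v*C(j) = 848*0 = 0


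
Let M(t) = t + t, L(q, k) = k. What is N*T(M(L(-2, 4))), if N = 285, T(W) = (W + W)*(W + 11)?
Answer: 86640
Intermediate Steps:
M(t) = 2*t
T(W) = 2*W*(11 + W) (T(W) = (2*W)*(11 + W) = 2*W*(11 + W))
N*T(M(L(-2, 4))) = 285*(2*(2*4)*(11 + 2*4)) = 285*(2*8*(11 + 8)) = 285*(2*8*19) = 285*304 = 86640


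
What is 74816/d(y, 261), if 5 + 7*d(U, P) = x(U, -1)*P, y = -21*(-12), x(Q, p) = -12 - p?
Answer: -130928/719 ≈ -182.10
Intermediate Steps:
y = 252
d(U, P) = -5/7 - 11*P/7 (d(U, P) = -5/7 + ((-12 - 1*(-1))*P)/7 = -5/7 + ((-12 + 1)*P)/7 = -5/7 + (-11*P)/7 = -5/7 - 11*P/7)
74816/d(y, 261) = 74816/(-5/7 - 11/7*261) = 74816/(-5/7 - 2871/7) = 74816/(-2876/7) = 74816*(-7/2876) = -130928/719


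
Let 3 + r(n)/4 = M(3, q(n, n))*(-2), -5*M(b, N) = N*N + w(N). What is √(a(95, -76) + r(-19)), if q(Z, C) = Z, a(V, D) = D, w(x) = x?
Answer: 2*√2870/5 ≈ 21.429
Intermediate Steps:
M(b, N) = -N/5 - N²/5 (M(b, N) = -(N*N + N)/5 = -(N² + N)/5 = -(N + N²)/5 = -N/5 - N²/5)
r(n) = -12 - 8*n*(-1 - n)/5 (r(n) = -12 + 4*((n*(-1 - n)/5)*(-2)) = -12 + 4*(-2*n*(-1 - n)/5) = -12 - 8*n*(-1 - n)/5)
√(a(95, -76) + r(-19)) = √(-76 + (-12 + (8/5)*(-19) + (8/5)*(-19)²)) = √(-76 + (-12 - 152/5 + (8/5)*361)) = √(-76 + (-12 - 152/5 + 2888/5)) = √(-76 + 2676/5) = √(2296/5) = 2*√2870/5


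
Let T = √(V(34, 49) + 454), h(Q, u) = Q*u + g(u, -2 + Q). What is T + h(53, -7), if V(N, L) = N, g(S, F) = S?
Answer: -378 + 2*√122 ≈ -355.91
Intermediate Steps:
h(Q, u) = u + Q*u (h(Q, u) = Q*u + u = u + Q*u)
T = 2*√122 (T = √(34 + 454) = √488 = 2*√122 ≈ 22.091)
T + h(53, -7) = 2*√122 - 7*(1 + 53) = 2*√122 - 7*54 = 2*√122 - 378 = -378 + 2*√122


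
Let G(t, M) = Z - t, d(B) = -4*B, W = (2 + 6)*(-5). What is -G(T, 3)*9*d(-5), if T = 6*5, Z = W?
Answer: 12600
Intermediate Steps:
W = -40 (W = 8*(-5) = -40)
Z = -40
T = 30
G(t, M) = -40 - t
-G(T, 3)*9*d(-5) = -(-40 - 1*30)*9*(-4*(-5)) = -(-40 - 30)*9*20 = -(-70*9)*20 = -(-630)*20 = -1*(-12600) = 12600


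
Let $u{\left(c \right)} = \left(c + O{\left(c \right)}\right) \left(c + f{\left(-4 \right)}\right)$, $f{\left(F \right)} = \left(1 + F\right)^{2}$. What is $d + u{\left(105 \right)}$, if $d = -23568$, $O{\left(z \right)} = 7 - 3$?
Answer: $-11142$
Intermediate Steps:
$O{\left(z \right)} = 4$ ($O{\left(z \right)} = 7 - 3 = 4$)
$u{\left(c \right)} = \left(4 + c\right) \left(9 + c\right)$ ($u{\left(c \right)} = \left(c + 4\right) \left(c + \left(1 - 4\right)^{2}\right) = \left(4 + c\right) \left(c + \left(-3\right)^{2}\right) = \left(4 + c\right) \left(c + 9\right) = \left(4 + c\right) \left(9 + c\right)$)
$d + u{\left(105 \right)} = -23568 + \left(36 + 105^{2} + 13 \cdot 105\right) = -23568 + \left(36 + 11025 + 1365\right) = -23568 + 12426 = -11142$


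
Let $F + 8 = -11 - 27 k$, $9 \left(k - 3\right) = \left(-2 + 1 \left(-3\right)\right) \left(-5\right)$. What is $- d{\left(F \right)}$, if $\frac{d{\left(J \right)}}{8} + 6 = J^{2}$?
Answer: $-244952$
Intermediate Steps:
$k = \frac{52}{9}$ ($k = 3 + \frac{\left(-2 + 1 \left(-3\right)\right) \left(-5\right)}{9} = 3 + \frac{\left(-2 - 3\right) \left(-5\right)}{9} = 3 + \frac{\left(-5\right) \left(-5\right)}{9} = 3 + \frac{1}{9} \cdot 25 = 3 + \frac{25}{9} = \frac{52}{9} \approx 5.7778$)
$F = -175$ ($F = -8 - 167 = -175$)
$d{\left(J \right)} = -48 + 8 J^{2}$
$- d{\left(F \right)} = - (-48 + 8 \left(-175\right)^{2}) = - (-48 + 8 \cdot 30625) = - (-48 + 245000) = \left(-1\right) 244952 = -244952$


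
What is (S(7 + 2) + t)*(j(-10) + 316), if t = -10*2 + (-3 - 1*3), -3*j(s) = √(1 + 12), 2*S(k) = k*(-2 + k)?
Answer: 1738 - 11*√13/6 ≈ 1731.4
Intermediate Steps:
S(k) = k*(-2 + k)/2 (S(k) = (k*(-2 + k))/2 = k*(-2 + k)/2)
j(s) = -√13/3 (j(s) = -√(1 + 12)/3 = -√13/3)
t = -26 (t = -20 + (-3 - 3) = -20 - 6 = -26)
(S(7 + 2) + t)*(j(-10) + 316) = ((7 + 2)*(-2 + (7 + 2))/2 - 26)*(-√13/3 + 316) = ((½)*9*(-2 + 9) - 26)*(316 - √13/3) = ((½)*9*7 - 26)*(316 - √13/3) = (63/2 - 26)*(316 - √13/3) = 11*(316 - √13/3)/2 = 1738 - 11*√13/6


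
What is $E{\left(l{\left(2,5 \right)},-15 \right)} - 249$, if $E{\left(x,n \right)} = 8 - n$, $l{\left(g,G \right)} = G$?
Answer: $-226$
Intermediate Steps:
$E{\left(l{\left(2,5 \right)},-15 \right)} - 249 = \left(8 - -15\right) - 249 = \left(8 + 15\right) - 249 = 23 - 249 = -226$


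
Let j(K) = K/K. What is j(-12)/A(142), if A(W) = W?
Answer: 1/142 ≈ 0.0070423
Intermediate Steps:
j(K) = 1
j(-12)/A(142) = 1/142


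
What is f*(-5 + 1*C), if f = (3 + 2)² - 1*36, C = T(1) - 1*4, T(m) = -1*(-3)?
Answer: 66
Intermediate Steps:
T(m) = 3
C = -1 (C = 3 - 1*4 = 3 - 4 = -1)
f = -11 (f = 5² - 36 = 25 - 36 = -11)
f*(-5 + 1*C) = -11*(-5 + 1*(-1)) = -11*(-5 - 1) = -11*(-6) = 66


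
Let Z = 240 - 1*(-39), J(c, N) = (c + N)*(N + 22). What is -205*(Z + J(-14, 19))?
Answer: -99220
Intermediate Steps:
J(c, N) = (22 + N)*(N + c) (J(c, N) = (N + c)*(22 + N) = (22 + N)*(N + c))
Z = 279 (Z = 240 + 39 = 279)
-205*(Z + J(-14, 19)) = -205*(279 + (19² + 22*19 + 22*(-14) + 19*(-14))) = -205*(279 + (361 + 418 - 308 - 266)) = -205*(279 + 205) = -205*484 = -99220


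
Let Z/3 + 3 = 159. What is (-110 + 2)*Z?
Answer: -50544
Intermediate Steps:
Z = 468 (Z = -9 + 3*159 = -9 + 477 = 468)
(-110 + 2)*Z = (-110 + 2)*468 = -108*468 = -50544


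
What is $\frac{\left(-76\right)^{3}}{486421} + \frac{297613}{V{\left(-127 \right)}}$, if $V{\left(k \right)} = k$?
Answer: $- \frac{144820963025}{61775467} \approx -2344.3$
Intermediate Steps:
$\frac{\left(-76\right)^{3}}{486421} + \frac{297613}{V{\left(-127 \right)}} = \frac{\left(-76\right)^{3}}{486421} + \frac{297613}{-127} = \left(-438976\right) \frac{1}{486421} + 297613 \left(- \frac{1}{127}\right) = - \frac{438976}{486421} - \frac{297613}{127} = - \frac{144820963025}{61775467}$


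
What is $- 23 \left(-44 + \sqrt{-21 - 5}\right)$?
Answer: $1012 - 23 i \sqrt{26} \approx 1012.0 - 117.28 i$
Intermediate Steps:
$- 23 \left(-44 + \sqrt{-21 - 5}\right) = - 23 \left(-44 + \sqrt{-26}\right) = - 23 \left(-44 + i \sqrt{26}\right) = 1012 - 23 i \sqrt{26}$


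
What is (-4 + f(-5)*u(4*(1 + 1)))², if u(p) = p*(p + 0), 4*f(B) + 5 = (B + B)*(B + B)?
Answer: 2298256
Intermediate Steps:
f(B) = -5/4 + B² (f(B) = -5/4 + ((B + B)*(B + B))/4 = -5/4 + ((2*B)*(2*B))/4 = -5/4 + (4*B²)/4 = -5/4 + B²)
u(p) = p² (u(p) = p*p = p²)
(-4 + f(-5)*u(4*(1 + 1)))² = (-4 + (-5/4 + (-5)²)*(4*(1 + 1))²)² = (-4 + (-5/4 + 25)*(4*2)²)² = (-4 + (95/4)*8²)² = (-4 + (95/4)*64)² = (-4 + 1520)² = 1516² = 2298256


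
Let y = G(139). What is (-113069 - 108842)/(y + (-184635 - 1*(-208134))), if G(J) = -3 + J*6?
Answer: -221911/24330 ≈ -9.1209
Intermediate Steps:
G(J) = -3 + 6*J
y = 831 (y = -3 + 6*139 = -3 + 834 = 831)
(-113069 - 108842)/(y + (-184635 - 1*(-208134))) = (-113069 - 108842)/(831 + (-184635 - 1*(-208134))) = -221911/(831 + (-184635 + 208134)) = -221911/(831 + 23499) = -221911/24330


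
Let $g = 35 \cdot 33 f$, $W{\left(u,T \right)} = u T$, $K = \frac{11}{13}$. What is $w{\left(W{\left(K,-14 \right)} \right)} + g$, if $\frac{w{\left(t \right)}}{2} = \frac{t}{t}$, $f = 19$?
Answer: $21947$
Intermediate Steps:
$K = \frac{11}{13}$ ($K = 11 \cdot \frac{1}{13} = \frac{11}{13} \approx 0.84615$)
$W{\left(u,T \right)} = T u$
$w{\left(t \right)} = 2$ ($w{\left(t \right)} = 2 \frac{t}{t} = 2 \cdot 1 = 2$)
$g = 21945$ ($g = 35 \cdot 33 \cdot 19 = 1155 \cdot 19 = 21945$)
$w{\left(W{\left(K,-14 \right)} \right)} + g = 2 + 21945 = 21947$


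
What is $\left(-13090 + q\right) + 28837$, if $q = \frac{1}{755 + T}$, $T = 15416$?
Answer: $\frac{254644738}{16171} \approx 15747.0$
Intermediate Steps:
$q = \frac{1}{16171}$ ($q = \frac{1}{755 + 15416} = \frac{1}{16171} \approx 6.1839 \cdot 10^{-5}$)
$\left(-13090 + q\right) + 28837 = \left(-13090 + \frac{1}{16171}\right) + 28837 = - \frac{211678389}{16171} + 28837 = \frac{254644738}{16171}$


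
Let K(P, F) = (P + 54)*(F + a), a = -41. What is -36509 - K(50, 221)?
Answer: -55229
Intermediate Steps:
K(P, F) = (-41 + F)*(54 + P) (K(P, F) = (P + 54)*(F - 41) = (54 + P)*(-41 + F) = (-41 + F)*(54 + P))
-36509 - K(50, 221) = -36509 - (-2214 - 41*50 + 54*221 + 221*50) = -36509 - (-2214 - 2050 + 11934 + 11050) = -36509 - 1*18720 = -36509 - 18720 = -55229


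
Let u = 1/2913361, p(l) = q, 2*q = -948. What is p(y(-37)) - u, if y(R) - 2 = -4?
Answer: -1380933115/2913361 ≈ -474.00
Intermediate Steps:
q = -474 (q = (1/2)*(-948) = -474)
y(R) = -2 (y(R) = 2 - 4 = -2)
p(l) = -474
u = 1/2913361 ≈ 3.4325e-7
p(y(-37)) - u = -474 - 1*1/2913361 = -474 - 1/2913361 = -1380933115/2913361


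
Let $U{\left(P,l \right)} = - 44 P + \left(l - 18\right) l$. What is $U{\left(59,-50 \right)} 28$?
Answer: $22512$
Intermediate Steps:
$U{\left(P,l \right)} = - 44 P + l \left(-18 + l\right)$ ($U{\left(P,l \right)} = - 44 P + \left(-18 + l\right) l = - 44 P + l \left(-18 + l\right)$)
$U{\left(59,-50 \right)} 28 = \left(\left(-50\right)^{2} - 2596 - -900\right) 28 = \left(2500 - 2596 + 900\right) 28 = 804 \cdot 28 = 22512$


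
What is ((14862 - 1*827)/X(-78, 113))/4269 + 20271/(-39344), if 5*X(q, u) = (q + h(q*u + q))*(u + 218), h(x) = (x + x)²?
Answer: -4529581921886553841/8791469152435414224 ≈ -0.51522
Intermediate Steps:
h(x) = 4*x² (h(x) = (2*x)² = 4*x²)
X(q, u) = (218 + u)*(q + 4*(q + q*u)²)/5 (X(q, u) = ((q + 4*(q*u + q)²)*(u + 218))/5 = ((q + 4*(q + q*u)²)*(218 + u))/5 = ((218 + u)*(q + 4*(q + q*u)²))/5 = (218 + u)*(q + 4*(q + q*u)²)/5)
((14862 - 1*827)/X(-78, 113))/4269 + 20271/(-39344) = ((14862 - 1*827)/(((⅕)*(-78)*(218 + 113 + 872*(-78)*(1 + 113)² + 4*(-78)*113*(1 + 113)²))))/4269 + 20271/(-39344) = ((14862 - 827)/(((⅕)*(-78)*(218 + 113 + 872*(-78)*114² + 4*(-78)*113*114²))))*(1/4269) + 20271*(-1/39344) = (14035/(((⅕)*(-78)*(218 + 113 + 872*(-78)*12996 + 4*(-78)*113*12996))))*(1/4269) - 20271/39344 = (14035/(((⅕)*(-78)*(218 + 113 - 883935936 - 458186976))))*(1/4269) - 20271/39344 = (14035/(((⅕)*(-78)*(-1342122581))))*(1/4269) - 20271/39344 = (14035/(104685561318/5))*(1/4269) - 20271/39344 = (14035*(5/104685561318))*(1/4269) - 20271/39344 = (70175/104685561318)*(1/4269) - 20271/39344 = 70175/446902661266542 - 20271/39344 = -4529581921886553841/8791469152435414224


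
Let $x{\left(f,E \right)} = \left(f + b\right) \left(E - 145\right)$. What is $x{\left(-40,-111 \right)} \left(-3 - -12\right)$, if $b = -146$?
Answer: $428544$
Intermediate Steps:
$x{\left(f,E \right)} = \left(-146 + f\right) \left(-145 + E\right)$ ($x{\left(f,E \right)} = \left(f - 146\right) \left(E - 145\right) = \left(-146 + f\right) \left(-145 + E\right)$)
$x{\left(-40,-111 \right)} \left(-3 - -12\right) = \left(21170 - -16206 - -5800 - -4440\right) \left(-3 - -12\right) = \left(21170 + 16206 + 5800 + 4440\right) \left(-3 + 12\right) = 47616 \cdot 9 = 428544$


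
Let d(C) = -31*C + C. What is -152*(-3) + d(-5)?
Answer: 606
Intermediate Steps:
d(C) = -30*C
-152*(-3) + d(-5) = -152*(-3) - 30*(-5) = 456 + 150 = 606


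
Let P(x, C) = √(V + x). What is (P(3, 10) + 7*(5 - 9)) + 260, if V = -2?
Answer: 233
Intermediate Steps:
P(x, C) = √(-2 + x)
(P(3, 10) + 7*(5 - 9)) + 260 = (√(-2 + 3) + 7*(5 - 9)) + 260 = (√1 + 7*(-4)) + 260 = (1 - 28) + 260 = -27 + 260 = 233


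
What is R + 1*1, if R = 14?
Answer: 15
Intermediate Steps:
R + 1*1 = 14 + 1*1 = 14 + 1 = 15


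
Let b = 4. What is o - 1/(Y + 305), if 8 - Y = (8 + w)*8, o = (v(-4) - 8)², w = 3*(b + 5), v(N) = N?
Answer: 4751/33 ≈ 143.97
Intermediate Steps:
w = 27 (w = 3*(4 + 5) = 3*9 = 27)
o = 144 (o = (-4 - 8)² = (-12)² = 144)
Y = -272 (Y = 8 - (8 + 27)*8 = 8 - 35*8 = 8 - 1*280 = 8 - 280 = -272)
o - 1/(Y + 305) = 144 - 1/(-272 + 305) = 144 - 1/33 = 4751/33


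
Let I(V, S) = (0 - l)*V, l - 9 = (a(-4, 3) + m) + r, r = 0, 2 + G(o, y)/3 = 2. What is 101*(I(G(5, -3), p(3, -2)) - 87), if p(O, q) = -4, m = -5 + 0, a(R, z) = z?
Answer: -8787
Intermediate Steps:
m = -5
G(o, y) = 0 (G(o, y) = -6 + 3*2 = -6 + 6 = 0)
l = 7 (l = 9 + ((3 - 5) + 0) = 9 + (-2 + 0) = 9 - 2 = 7)
I(V, S) = -7*V (I(V, S) = (0 - 1*7)*V = (0 - 7)*V = -7*V)
101*(I(G(5, -3), p(3, -2)) - 87) = 101*(-7*0 - 87) = 101*(0 - 87) = 101*(-87) = -8787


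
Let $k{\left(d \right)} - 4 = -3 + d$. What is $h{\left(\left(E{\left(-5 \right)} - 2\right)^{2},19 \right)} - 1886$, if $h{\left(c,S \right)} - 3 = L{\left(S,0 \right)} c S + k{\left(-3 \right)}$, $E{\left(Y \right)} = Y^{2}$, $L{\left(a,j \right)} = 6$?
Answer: $58421$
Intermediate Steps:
$k{\left(d \right)} = 1 + d$ ($k{\left(d \right)} = 4 + \left(-3 + d\right) = 1 + d$)
$h{\left(c,S \right)} = 1 + 6 S c$ ($h{\left(c,S \right)} = 3 + \left(6 c S + \left(1 - 3\right)\right) = 3 + \left(6 S c - 2\right) = 3 + \left(-2 + 6 S c\right) = 1 + 6 S c$)
$h{\left(\left(E{\left(-5 \right)} - 2\right)^{2},19 \right)} - 1886 = \left(1 + 6 \cdot 19 \left(\left(-5\right)^{2} - 2\right)^{2}\right) - 1886 = \left(1 + 6 \cdot 19 \left(25 - 2\right)^{2}\right) - 1886 = \left(1 + 6 \cdot 19 \cdot 23^{2}\right) - 1886 = \left(1 + 6 \cdot 19 \cdot 529\right) - 1886 = \left(1 + 60306\right) - 1886 = 60307 - 1886 = 58421$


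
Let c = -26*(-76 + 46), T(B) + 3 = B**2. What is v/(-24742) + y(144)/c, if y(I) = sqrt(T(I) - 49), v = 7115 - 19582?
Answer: 12467/24742 + sqrt(5171)/390 ≈ 0.68826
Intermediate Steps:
v = -12467
T(B) = -3 + B**2
y(I) = sqrt(-52 + I**2) (y(I) = sqrt((-3 + I**2) - 49) = sqrt(-52 + I**2))
c = 780 (c = -26*(-30) = 780)
v/(-24742) + y(144)/c = -12467/(-24742) + sqrt(-52 + 144**2)/780 = -12467*(-1/24742) + sqrt(-52 + 20736)*(1/780) = 12467/24742 + sqrt(20684)*(1/780) = 12467/24742 + (2*sqrt(5171))*(1/780) = 12467/24742 + sqrt(5171)/390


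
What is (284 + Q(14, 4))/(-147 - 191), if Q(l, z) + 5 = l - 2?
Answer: -291/338 ≈ -0.86095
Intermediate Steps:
Q(l, z) = -7 + l (Q(l, z) = -5 + (l - 2) = -5 + (-2 + l) = -7 + l)
(284 + Q(14, 4))/(-147 - 191) = (284 + (-7 + 14))/(-147 - 191) = (284 + 7)/(-338) = 291*(-1/338) = -291/338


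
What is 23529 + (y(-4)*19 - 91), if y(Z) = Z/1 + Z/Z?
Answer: 23381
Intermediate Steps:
y(Z) = 1 + Z (y(Z) = Z*1 + 1 = Z + 1 = 1 + Z)
23529 + (y(-4)*19 - 91) = 23529 + ((1 - 4)*19 - 91) = 23529 + (-3*19 - 91) = 23529 + (-57 - 91) = 23529 - 148 = 23381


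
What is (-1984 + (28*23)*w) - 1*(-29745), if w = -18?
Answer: 16169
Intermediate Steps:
(-1984 + (28*23)*w) - 1*(-29745) = (-1984 + (28*23)*(-18)) - 1*(-29745) = (-1984 + 644*(-18)) + 29745 = (-1984 - 11592) + 29745 = -13576 + 29745 = 16169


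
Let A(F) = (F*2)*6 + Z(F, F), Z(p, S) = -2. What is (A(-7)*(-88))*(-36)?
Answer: -272448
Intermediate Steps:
A(F) = -2 + 12*F (A(F) = (F*2)*6 - 2 = (2*F)*6 - 2 = 12*F - 2 = -2 + 12*F)
(A(-7)*(-88))*(-36) = ((-2 + 12*(-7))*(-88))*(-36) = ((-2 - 84)*(-88))*(-36) = -86*(-88)*(-36) = 7568*(-36) = -272448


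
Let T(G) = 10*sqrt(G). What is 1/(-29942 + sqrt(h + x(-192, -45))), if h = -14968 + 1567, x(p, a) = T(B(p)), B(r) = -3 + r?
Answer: -1/(29942 - sqrt(-13401 + 10*I*sqrt(195))) ≈ -3.3398e-5 - 1.2913e-7*I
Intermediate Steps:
x(p, a) = 10*sqrt(-3 + p)
h = -13401
1/(-29942 + sqrt(h + x(-192, -45))) = 1/(-29942 + sqrt(-13401 + 10*sqrt(-3 - 192))) = 1/(-29942 + sqrt(-13401 + 10*sqrt(-195))) = 1/(-29942 + sqrt(-13401 + 10*(I*sqrt(195)))) = 1/(-29942 + sqrt(-13401 + 10*I*sqrt(195)))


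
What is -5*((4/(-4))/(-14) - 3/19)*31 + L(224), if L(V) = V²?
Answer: 13350381/266 ≈ 50189.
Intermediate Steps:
-5*((4/(-4))/(-14) - 3/19)*31 + L(224) = -5*((4/(-4))/(-14) - 3/19)*31 + 224² = -5*((4*(-¼))*(-1/14) - 3*1/19)*31 + 50176 = -5*(-1*(-1/14) - 3/19)*31 + 50176 = -5*(1/14 - 3/19)*31 + 50176 = -5*(-23/266)*31 + 50176 = (115/266)*31 + 50176 = 3565/266 + 50176 = 13350381/266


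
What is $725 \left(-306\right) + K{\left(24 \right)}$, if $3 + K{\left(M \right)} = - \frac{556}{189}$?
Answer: $- \frac{41930773}{189} \approx -2.2186 \cdot 10^{5}$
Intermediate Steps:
$K{\left(M \right)} = - \frac{1123}{189}$ ($K{\left(M \right)} = -3 - \frac{556}{189} = - \frac{1123}{189}$)
$725 \left(-306\right) + K{\left(24 \right)} = 725 \left(-306\right) - \frac{1123}{189} = -221850 - \frac{1123}{189} = - \frac{41930773}{189}$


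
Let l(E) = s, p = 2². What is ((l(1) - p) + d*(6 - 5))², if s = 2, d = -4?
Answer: 36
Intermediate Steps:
p = 4
l(E) = 2
((l(1) - p) + d*(6 - 5))² = ((2 - 1*4) - 4*(6 - 5))² = ((2 - 4) - 4*1)² = (-2 - 4)² = (-6)² = 36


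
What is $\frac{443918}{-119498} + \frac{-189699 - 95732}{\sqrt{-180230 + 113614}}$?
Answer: $- \frac{221959}{59749} + \frac{285431 i \sqrt{16654}}{33308} \approx -3.7149 + 1105.9 i$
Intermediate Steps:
$\frac{443918}{-119498} + \frac{-189699 - 95732}{\sqrt{-180230 + 113614}} = 443918 \left(- \frac{1}{119498}\right) + \frac{-189699 - 95732}{\sqrt{-66616}} = - \frac{221959}{59749} - \frac{285431}{2 i \sqrt{16654}} = - \frac{221959}{59749} - 285431 \left(- \frac{i \sqrt{16654}}{33308}\right) = - \frac{221959}{59749} + \frac{285431 i \sqrt{16654}}{33308}$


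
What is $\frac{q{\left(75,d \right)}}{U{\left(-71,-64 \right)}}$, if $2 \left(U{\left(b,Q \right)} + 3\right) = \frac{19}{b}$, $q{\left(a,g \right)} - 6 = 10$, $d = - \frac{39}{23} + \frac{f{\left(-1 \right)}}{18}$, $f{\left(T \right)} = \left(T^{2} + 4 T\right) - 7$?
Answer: $- \frac{2272}{445} \approx -5.1056$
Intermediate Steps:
$f{\left(T \right)} = -7 + T^{2} + 4 T$
$d = - \frac{466}{207}$ ($d = - \frac{39}{23} + \frac{-7 + \left(-1\right)^{2} + 4 \left(-1\right)}{18} = \left(-39\right) \frac{1}{23} + \left(-7 + 1 - 4\right) \frac{1}{18} = - \frac{39}{23} - \frac{5}{9} = - \frac{466}{207} \approx -2.2512$)
$q{\left(a,g \right)} = 16$ ($q{\left(a,g \right)} = 6 + 10 = 16$)
$U{\left(b,Q \right)} = -3 + \frac{19}{2 b}$ ($U{\left(b,Q \right)} = -3 + \frac{19 \frac{1}{b}}{2} = -3 + \frac{19}{2 b}$)
$\frac{q{\left(75,d \right)}}{U{\left(-71,-64 \right)}} = \frac{16}{-3 + \frac{19}{2 \left(-71\right)}} = \frac{16}{-3 + \frac{19}{2} \left(- \frac{1}{71}\right)} = \frac{16}{-3 - \frac{19}{142}} = \frac{16}{- \frac{445}{142}} = 16 \left(- \frac{142}{445}\right) = - \frac{2272}{445}$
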